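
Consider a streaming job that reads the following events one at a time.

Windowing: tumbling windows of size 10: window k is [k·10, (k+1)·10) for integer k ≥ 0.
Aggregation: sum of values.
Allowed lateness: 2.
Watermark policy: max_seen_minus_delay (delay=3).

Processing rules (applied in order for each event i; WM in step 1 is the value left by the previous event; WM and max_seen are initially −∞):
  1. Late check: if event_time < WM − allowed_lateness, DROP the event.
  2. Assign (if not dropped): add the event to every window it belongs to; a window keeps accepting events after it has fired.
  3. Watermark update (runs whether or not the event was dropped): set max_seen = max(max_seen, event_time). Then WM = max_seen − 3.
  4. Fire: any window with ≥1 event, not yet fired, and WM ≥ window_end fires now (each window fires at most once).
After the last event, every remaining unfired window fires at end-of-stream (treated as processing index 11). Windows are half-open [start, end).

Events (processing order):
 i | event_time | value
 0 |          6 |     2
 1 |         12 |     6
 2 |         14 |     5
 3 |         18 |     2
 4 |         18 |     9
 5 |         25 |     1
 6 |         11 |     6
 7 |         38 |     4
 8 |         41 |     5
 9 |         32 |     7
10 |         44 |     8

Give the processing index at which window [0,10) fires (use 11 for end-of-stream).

i=0 t=6 v=2: → [0,10); WM=3
i=1 t=12 v=6: → [10,20); WM=9
i=2 t=14 v=5: → [10,20); WM=11; [0,10) fires=2
i=3 t=18 v=2: → [10,20); WM=15
i=4 t=18 v=9: → [10,20); WM=15
i=5 t=25 v=1: → [20,30); WM=22; [10,20) fires=22
i=6 t=11 v=6: DROP (t<22-2); WM=22
i=7 t=38 v=4: → [30,40); WM=35; [20,30) fires=1
i=8 t=41 v=5: → [40,50); WM=38
i=9 t=32 v=7: DROP (t<38-2); WM=38
i=10 t=44 v=8: → [40,50); WM=41; [30,40) fires=4

2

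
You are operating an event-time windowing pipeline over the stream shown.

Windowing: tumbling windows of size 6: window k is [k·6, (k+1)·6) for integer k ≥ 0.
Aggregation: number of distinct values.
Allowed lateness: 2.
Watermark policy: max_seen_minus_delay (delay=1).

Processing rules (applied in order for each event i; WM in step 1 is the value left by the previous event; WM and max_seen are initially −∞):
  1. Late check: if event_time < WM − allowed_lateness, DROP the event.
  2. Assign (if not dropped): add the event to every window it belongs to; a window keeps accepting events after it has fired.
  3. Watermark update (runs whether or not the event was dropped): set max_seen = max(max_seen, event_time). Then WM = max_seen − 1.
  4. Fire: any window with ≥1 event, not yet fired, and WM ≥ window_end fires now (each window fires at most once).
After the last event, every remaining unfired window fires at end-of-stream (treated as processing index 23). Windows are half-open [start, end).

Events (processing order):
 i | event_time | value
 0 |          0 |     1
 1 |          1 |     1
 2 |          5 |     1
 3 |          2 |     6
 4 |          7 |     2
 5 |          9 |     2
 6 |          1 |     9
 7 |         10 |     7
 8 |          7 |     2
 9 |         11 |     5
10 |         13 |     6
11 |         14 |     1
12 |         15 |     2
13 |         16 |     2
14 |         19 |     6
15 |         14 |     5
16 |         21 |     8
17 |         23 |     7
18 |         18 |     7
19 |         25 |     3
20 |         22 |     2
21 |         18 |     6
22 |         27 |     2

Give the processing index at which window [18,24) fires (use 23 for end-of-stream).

19

i=0 t=0 v=1: → [0,6); WM=-1
i=1 t=1 v=1: → [0,6); WM=0
i=2 t=5 v=1: → [0,6); WM=4
i=3 t=2 v=6: → [0,6); WM=4
i=4 t=7 v=2: → [6,12); WM=6; [0,6) fires=2
i=5 t=9 v=2: → [6,12); WM=8
i=6 t=1 v=9: DROP (t<8-2); WM=8
i=7 t=10 v=7: → [6,12); WM=9
i=8 t=7 v=2: → [6,12); WM=9
i=9 t=11 v=5: → [6,12); WM=10
i=10 t=13 v=6: → [12,18); WM=12; [6,12) fires=3
i=11 t=14 v=1: → [12,18); WM=13
i=12 t=15 v=2: → [12,18); WM=14
i=13 t=16 v=2: → [12,18); WM=15
i=14 t=19 v=6: → [18,24); WM=18; [12,18) fires=3
i=15 t=14 v=5: DROP (t<18-2); WM=18
i=16 t=21 v=8: → [18,24); WM=20
i=17 t=23 v=7: → [18,24); WM=22
i=18 t=18 v=7: DROP (t<22-2); WM=22
i=19 t=25 v=3: → [24,30); WM=24; [18,24) fires=3
i=20 t=22 v=2: → [18,24); WM=24
i=21 t=18 v=6: DROP (t<24-2); WM=24
i=22 t=27 v=2: → [24,30); WM=26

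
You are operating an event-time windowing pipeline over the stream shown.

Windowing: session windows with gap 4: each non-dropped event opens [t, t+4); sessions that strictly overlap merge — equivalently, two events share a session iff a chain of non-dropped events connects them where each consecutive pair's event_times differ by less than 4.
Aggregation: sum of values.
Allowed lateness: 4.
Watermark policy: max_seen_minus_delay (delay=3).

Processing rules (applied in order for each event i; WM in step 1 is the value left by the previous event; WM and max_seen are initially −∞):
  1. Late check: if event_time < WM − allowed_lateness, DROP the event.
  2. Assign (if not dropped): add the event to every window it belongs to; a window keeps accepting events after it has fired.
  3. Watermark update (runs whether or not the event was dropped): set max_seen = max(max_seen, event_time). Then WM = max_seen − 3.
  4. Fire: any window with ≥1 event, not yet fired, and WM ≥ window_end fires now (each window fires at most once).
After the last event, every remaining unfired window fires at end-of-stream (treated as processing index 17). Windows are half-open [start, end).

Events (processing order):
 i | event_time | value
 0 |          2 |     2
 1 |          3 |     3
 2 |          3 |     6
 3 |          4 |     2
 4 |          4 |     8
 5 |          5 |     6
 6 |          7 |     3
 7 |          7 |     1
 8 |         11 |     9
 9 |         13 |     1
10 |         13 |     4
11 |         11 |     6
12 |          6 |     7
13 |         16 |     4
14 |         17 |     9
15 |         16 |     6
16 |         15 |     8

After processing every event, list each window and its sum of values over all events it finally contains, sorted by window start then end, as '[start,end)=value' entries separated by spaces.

[2,11)=38 [11,21)=47

i=0 t=2 v=2: → [2,6); WM=-1
i=1 t=3 v=3: → [2,7); WM=0
i=2 t=3 v=6: → [2,7); WM=0
i=3 t=4 v=2: → [2,8); WM=1
i=4 t=4 v=8: → [2,8); WM=1
i=5 t=5 v=6: → [2,9); WM=2
i=6 t=7 v=3: → [2,11); WM=4
i=7 t=7 v=1: → [2,11); WM=4
i=8 t=11 v=9: → [11,15); WM=8
i=9 t=13 v=1: → [11,17); WM=10
i=10 t=13 v=4: → [11,17); WM=10
i=11 t=11 v=6: → [11,17); WM=10
i=12 t=6 v=7: → [2,11); WM=10
i=13 t=16 v=4: → [11,20); WM=13
i=14 t=17 v=9: → [11,21); WM=14
i=15 t=16 v=6: → [11,21); WM=14
i=16 t=15 v=8: → [11,21); WM=14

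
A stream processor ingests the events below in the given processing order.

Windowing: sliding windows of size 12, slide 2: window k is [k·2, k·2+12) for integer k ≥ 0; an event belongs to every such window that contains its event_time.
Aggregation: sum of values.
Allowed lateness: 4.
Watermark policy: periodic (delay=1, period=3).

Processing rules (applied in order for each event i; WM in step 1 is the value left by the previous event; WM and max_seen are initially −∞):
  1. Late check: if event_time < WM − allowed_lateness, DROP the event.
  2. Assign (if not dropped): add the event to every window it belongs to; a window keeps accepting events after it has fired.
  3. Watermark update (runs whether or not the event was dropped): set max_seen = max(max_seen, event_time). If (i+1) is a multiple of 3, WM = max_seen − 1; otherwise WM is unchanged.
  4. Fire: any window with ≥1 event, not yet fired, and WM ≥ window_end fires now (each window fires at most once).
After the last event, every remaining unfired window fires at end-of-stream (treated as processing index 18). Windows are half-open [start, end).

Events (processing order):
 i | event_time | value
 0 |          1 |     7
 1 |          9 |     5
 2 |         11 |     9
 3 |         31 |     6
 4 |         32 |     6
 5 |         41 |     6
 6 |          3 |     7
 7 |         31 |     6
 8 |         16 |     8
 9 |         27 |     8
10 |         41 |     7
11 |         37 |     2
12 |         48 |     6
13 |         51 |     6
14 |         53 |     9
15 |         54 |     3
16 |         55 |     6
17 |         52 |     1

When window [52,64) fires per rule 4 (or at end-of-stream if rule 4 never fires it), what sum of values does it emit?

i=0 t=1 v=7: → [0,12); WM=−∞
i=1 t=9 v=5: → [8,20),[6,18),[4,16),[2,14),[0,12); WM=−∞
i=2 t=11 v=9: → [10,22),[8,20),[6,18),[4,16),[2,14),[0,12); WM=10
i=3 t=31 v=6: → [30,42),[28,40),[26,38),[24,36),[22,34),[20,32); WM=10
i=4 t=32 v=6: → [32,44),[30,42),[28,40),[26,38),[24,36),[22,34); WM=10
i=5 t=41 v=6: → [40,52),[38,50),[36,48),[34,46),[32,44),[30,42); WM=40; [0,12) fires=21 [2,14) fires=14 [4,16) fires=14 [6,18) fires=14 [8,20) fires=14 [10,22) fires=9 [20,32) fires=6 [22,34) fires=12 [24,36) fires=12 [26,38) fires=12 [28,40) fires=12
i=6 t=3 v=7: DROP (t<40-4); WM=40
i=7 t=31 v=6: DROP (t<40-4); WM=40
i=8 t=16 v=8: DROP (t<40-4); WM=40
i=9 t=27 v=8: DROP (t<40-4); WM=40
i=10 t=41 v=7: → [40,52),[38,50),[36,48),[34,46),[32,44),[30,42); WM=40
i=11 t=37 v=2: → [36,48),[34,46),[32,44),[30,42),[28,40),[26,38); WM=40
i=12 t=48 v=6: → [48,60),[46,58),[44,56),[42,54),[40,52),[38,50); WM=40
i=13 t=51 v=6: → [50,62),[48,60),[46,58),[44,56),[42,54),[40,52); WM=40
i=14 t=53 v=9: → [52,64),[50,62),[48,60),[46,58),[44,56),[42,54); WM=52; [30,42) fires=27 [32,44) fires=21 [34,46) fires=15 [36,48) fires=15 [38,50) fires=19 [40,52) fires=25
i=15 t=54 v=3: → [54,66),[52,64),[50,62),[48,60),[46,58),[44,56); WM=52
i=16 t=55 v=6: → [54,66),[52,64),[50,62),[48,60),[46,58),[44,56); WM=52
i=17 t=52 v=1: → [52,64),[50,62),[48,60),[46,58),[44,56),[42,54); WM=54; [42,54) fires=22

19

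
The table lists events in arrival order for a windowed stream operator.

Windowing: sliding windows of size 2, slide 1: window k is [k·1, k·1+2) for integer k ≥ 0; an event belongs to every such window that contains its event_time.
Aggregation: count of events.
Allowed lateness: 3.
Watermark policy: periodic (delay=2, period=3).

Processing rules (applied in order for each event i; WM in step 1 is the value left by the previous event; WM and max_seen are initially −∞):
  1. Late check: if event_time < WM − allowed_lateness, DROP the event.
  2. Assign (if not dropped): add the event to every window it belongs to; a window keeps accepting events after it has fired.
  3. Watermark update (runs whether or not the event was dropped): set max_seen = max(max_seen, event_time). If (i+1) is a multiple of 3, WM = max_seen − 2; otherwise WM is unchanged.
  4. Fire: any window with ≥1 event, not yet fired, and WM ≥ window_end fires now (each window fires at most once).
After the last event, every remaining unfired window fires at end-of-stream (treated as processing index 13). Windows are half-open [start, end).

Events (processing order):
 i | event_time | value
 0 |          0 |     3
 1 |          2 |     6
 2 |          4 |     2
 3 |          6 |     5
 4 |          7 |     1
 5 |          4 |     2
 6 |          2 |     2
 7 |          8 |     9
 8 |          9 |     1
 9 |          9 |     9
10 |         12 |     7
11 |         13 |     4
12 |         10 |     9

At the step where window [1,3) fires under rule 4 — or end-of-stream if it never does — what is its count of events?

1

i=0 t=0 v=3: → [0,2); WM=−∞
i=1 t=2 v=6: → [2,4),[1,3); WM=−∞
i=2 t=4 v=2: → [4,6),[3,5); WM=2; [0,2) fires=1
i=3 t=6 v=5: → [6,8),[5,7); WM=2
i=4 t=7 v=1: → [7,9),[6,8); WM=2
i=5 t=4 v=2: → [4,6),[3,5); WM=5; [1,3) fires=1 [2,4) fires=1 [3,5) fires=2
i=6 t=2 v=2: → [2,4),[1,3); WM=5
i=7 t=8 v=9: → [8,10),[7,9); WM=5
i=8 t=9 v=1: → [9,11),[8,10); WM=7; [4,6) fires=2 [5,7) fires=1
i=9 t=9 v=9: → [9,11),[8,10); WM=7
i=10 t=12 v=7: → [12,14),[11,13); WM=7
i=11 t=13 v=4: → [13,15),[12,14); WM=11; [6,8) fires=2 [7,9) fires=2 [8,10) fires=3 [9,11) fires=2
i=12 t=10 v=9: → [10,12),[9,11); WM=11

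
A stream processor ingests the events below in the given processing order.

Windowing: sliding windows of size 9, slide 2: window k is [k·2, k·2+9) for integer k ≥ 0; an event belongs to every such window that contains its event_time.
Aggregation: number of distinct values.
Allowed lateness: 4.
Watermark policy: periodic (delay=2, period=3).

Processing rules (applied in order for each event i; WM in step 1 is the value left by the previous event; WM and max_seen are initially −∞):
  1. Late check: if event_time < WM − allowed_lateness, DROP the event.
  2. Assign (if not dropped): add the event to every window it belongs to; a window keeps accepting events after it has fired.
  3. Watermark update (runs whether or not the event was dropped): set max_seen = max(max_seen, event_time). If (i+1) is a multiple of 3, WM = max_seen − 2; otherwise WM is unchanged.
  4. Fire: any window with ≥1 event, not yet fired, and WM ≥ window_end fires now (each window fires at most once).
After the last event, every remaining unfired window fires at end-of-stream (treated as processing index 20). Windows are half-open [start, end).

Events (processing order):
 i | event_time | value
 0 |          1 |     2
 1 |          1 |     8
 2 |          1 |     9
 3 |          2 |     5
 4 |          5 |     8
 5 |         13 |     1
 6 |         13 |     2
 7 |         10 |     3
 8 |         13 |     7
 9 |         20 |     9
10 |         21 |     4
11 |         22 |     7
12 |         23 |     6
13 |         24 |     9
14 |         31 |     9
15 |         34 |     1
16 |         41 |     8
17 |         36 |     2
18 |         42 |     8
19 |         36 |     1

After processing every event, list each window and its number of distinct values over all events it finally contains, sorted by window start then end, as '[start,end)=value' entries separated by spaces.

[0,9)=4 [2,11)=3 [4,13)=2 [6,15)=4 [8,17)=4 [10,19)=4 [12,21)=4 [14,23)=3 [16,25)=4 [18,27)=4 [20,29)=4 [22,31)=3 [24,33)=1 [26,35)=2 [28,37)=3 [30,39)=3 [32,41)=2 [34,43)=3 [36,45)=3 [38,47)=1 [40,49)=1 [42,51)=1

i=0 t=1 v=2: → [0,9); WM=−∞
i=1 t=1 v=8: → [0,9); WM=−∞
i=2 t=1 v=9: → [0,9); WM=-1
i=3 t=2 v=5: → [2,11),[0,9); WM=-1
i=4 t=5 v=8: → [4,13),[2,11),[0,9); WM=-1
i=5 t=13 v=1: → [12,21),[10,19),[8,17),[6,15); WM=11; [0,9) fires=4 [2,11) fires=2
i=6 t=13 v=2: → [12,21),[10,19),[8,17),[6,15); WM=11
i=7 t=10 v=3: → [10,19),[8,17),[6,15),[4,13),[2,11); WM=11
i=8 t=13 v=7: → [12,21),[10,19),[8,17),[6,15); WM=11
i=9 t=20 v=9: → [20,29),[18,27),[16,25),[14,23),[12,21); WM=11
i=10 t=21 v=4: → [20,29),[18,27),[16,25),[14,23); WM=11
i=11 t=22 v=7: → [22,31),[20,29),[18,27),[16,25),[14,23); WM=20; [4,13) fires=2 [6,15) fires=4 [8,17) fires=4 [10,19) fires=4
i=12 t=23 v=6: → [22,31),[20,29),[18,27),[16,25); WM=20
i=13 t=24 v=9: → [24,33),[22,31),[20,29),[18,27),[16,25); WM=20
i=14 t=31 v=9: → [30,39),[28,37),[26,35),[24,33); WM=29; [12,21) fires=4 [14,23) fires=3 [16,25) fires=4 [18,27) fires=4 [20,29) fires=4
i=15 t=34 v=1: → [34,43),[32,41),[30,39),[28,37),[26,35); WM=29
i=16 t=41 v=8: → [40,49),[38,47),[36,45),[34,43); WM=29
i=17 t=36 v=2: → [36,45),[34,43),[32,41),[30,39),[28,37); WM=39; [22,31) fires=3 [24,33) fires=1 [26,35) fires=2 [28,37) fires=3 [30,39) fires=3
i=18 t=42 v=8: → [42,51),[40,49),[38,47),[36,45),[34,43); WM=39
i=19 t=36 v=1: → [36,45),[34,43),[32,41),[30,39),[28,37); WM=39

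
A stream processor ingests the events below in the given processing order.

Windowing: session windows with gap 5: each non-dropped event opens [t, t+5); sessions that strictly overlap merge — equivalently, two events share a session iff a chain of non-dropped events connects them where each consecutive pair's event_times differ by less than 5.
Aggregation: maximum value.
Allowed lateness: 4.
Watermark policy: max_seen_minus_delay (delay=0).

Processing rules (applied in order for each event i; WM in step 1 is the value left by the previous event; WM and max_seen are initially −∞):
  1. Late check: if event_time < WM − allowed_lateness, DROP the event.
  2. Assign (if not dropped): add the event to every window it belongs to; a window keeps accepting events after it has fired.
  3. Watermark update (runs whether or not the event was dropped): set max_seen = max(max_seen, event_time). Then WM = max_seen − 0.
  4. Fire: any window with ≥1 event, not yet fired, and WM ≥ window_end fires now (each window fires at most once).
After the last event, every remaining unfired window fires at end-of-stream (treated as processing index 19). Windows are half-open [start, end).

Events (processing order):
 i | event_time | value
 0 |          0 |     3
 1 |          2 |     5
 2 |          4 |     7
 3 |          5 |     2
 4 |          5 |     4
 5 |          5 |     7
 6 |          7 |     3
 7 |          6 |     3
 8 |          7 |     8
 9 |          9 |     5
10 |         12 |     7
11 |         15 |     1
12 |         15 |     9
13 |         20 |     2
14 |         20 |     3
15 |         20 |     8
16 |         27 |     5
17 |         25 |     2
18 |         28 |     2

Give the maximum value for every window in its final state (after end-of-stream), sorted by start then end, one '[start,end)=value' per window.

i=0 t=0 v=3: → [0,5); WM=0
i=1 t=2 v=5: → [0,7); WM=2
i=2 t=4 v=7: → [0,9); WM=4
i=3 t=5 v=2: → [0,10); WM=5
i=4 t=5 v=4: → [0,10); WM=5
i=5 t=5 v=7: → [0,10); WM=5
i=6 t=7 v=3: → [0,12); WM=7
i=7 t=6 v=3: → [0,12); WM=7
i=8 t=7 v=8: → [0,12); WM=7
i=9 t=9 v=5: → [0,14); WM=9
i=10 t=12 v=7: → [0,17); WM=12
i=11 t=15 v=1: → [0,20); WM=15
i=12 t=15 v=9: → [0,20); WM=15
i=13 t=20 v=2: → [20,25); WM=20
i=14 t=20 v=3: → [20,25); WM=20
i=15 t=20 v=8: → [20,25); WM=20
i=16 t=27 v=5: → [27,32); WM=27
i=17 t=25 v=2: → [25,32); WM=27
i=18 t=28 v=2: → [25,33); WM=28

[0,20)=9 [20,25)=8 [25,33)=5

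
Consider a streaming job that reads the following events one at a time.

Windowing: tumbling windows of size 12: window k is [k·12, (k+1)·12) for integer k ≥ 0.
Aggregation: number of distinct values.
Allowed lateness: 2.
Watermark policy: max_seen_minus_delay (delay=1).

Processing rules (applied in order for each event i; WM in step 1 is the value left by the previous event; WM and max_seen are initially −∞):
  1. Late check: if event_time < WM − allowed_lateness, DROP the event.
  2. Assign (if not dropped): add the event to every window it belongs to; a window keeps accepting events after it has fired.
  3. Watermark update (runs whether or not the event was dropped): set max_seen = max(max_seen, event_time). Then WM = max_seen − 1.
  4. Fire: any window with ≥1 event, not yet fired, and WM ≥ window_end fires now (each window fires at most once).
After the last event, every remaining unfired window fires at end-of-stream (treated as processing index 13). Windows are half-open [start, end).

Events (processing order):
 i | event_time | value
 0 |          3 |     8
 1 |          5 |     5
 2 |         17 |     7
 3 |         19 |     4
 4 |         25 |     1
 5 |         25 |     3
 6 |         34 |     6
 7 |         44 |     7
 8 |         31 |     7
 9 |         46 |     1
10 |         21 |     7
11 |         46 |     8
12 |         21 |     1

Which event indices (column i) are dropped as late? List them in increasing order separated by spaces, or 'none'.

8 10 12

i=0 t=3 v=8: → [0,12); WM=2
i=1 t=5 v=5: → [0,12); WM=4
i=2 t=17 v=7: → [12,24); WM=16; [0,12) fires=2
i=3 t=19 v=4: → [12,24); WM=18
i=4 t=25 v=1: → [24,36); WM=24; [12,24) fires=2
i=5 t=25 v=3: → [24,36); WM=24
i=6 t=34 v=6: → [24,36); WM=33
i=7 t=44 v=7: → [36,48); WM=43; [24,36) fires=3
i=8 t=31 v=7: DROP (t<43-2); WM=43
i=9 t=46 v=1: → [36,48); WM=45
i=10 t=21 v=7: DROP (t<45-2); WM=45
i=11 t=46 v=8: → [36,48); WM=45
i=12 t=21 v=1: DROP (t<45-2); WM=45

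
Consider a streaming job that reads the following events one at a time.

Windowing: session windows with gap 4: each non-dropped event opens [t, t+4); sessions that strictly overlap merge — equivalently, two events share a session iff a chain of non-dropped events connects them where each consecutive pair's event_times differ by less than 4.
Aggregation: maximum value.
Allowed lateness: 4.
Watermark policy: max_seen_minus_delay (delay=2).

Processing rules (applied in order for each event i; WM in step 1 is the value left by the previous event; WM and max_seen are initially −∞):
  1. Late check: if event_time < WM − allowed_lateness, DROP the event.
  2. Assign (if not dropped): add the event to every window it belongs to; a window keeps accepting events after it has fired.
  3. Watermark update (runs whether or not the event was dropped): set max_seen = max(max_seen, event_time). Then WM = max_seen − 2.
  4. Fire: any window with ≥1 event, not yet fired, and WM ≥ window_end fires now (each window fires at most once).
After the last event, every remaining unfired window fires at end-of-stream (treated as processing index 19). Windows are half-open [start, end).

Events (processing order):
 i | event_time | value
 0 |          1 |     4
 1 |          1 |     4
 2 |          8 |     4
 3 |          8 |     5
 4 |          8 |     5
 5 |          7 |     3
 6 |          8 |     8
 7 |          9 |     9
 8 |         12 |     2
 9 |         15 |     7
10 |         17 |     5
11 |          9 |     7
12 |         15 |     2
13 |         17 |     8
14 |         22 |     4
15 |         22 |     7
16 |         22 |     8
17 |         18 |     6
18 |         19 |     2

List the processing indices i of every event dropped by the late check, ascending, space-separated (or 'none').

i=0 t=1 v=4: → [1,5); WM=-1
i=1 t=1 v=4: → [1,5); WM=-1
i=2 t=8 v=4: → [8,12); WM=6
i=3 t=8 v=5: → [8,12); WM=6
i=4 t=8 v=5: → [8,12); WM=6
i=5 t=7 v=3: → [7,12); WM=6
i=6 t=8 v=8: → [7,12); WM=6
i=7 t=9 v=9: → [7,13); WM=7
i=8 t=12 v=2: → [7,16); WM=10
i=9 t=15 v=7: → [7,19); WM=13
i=10 t=17 v=5: → [7,21); WM=15
i=11 t=9 v=7: DROP (t<15-4); WM=15
i=12 t=15 v=2: → [7,21); WM=15
i=13 t=17 v=8: → [7,21); WM=15
i=14 t=22 v=4: → [22,26); WM=20
i=15 t=22 v=7: → [22,26); WM=20
i=16 t=22 v=8: → [22,26); WM=20
i=17 t=18 v=6: → [7,22); WM=20
i=18 t=19 v=2: → [7,26); WM=20

11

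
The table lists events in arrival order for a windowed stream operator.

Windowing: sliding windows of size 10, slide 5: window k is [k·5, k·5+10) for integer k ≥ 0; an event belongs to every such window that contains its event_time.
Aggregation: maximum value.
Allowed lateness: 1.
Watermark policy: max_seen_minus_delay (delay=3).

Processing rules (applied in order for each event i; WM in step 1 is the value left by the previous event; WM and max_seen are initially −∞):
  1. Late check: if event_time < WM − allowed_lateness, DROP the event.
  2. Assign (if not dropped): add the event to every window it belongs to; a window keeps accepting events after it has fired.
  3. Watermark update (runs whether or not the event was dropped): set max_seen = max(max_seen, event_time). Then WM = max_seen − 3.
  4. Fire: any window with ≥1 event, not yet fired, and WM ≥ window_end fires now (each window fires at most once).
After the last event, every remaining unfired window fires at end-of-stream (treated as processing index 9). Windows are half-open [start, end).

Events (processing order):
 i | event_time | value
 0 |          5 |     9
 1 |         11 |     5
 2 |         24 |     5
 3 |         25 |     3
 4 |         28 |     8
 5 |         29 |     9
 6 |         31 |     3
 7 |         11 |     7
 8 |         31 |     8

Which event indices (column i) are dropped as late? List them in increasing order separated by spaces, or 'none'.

7

i=0 t=5 v=9: → [5,15),[0,10); WM=2
i=1 t=11 v=5: → [10,20),[5,15); WM=8
i=2 t=24 v=5: → [20,30),[15,25); WM=21; [0,10) fires=9 [5,15) fires=9 [10,20) fires=5
i=3 t=25 v=3: → [25,35),[20,30); WM=22
i=4 t=28 v=8: → [25,35),[20,30); WM=25; [15,25) fires=5
i=5 t=29 v=9: → [25,35),[20,30); WM=26
i=6 t=31 v=3: → [30,40),[25,35); WM=28
i=7 t=11 v=7: DROP (t<28-1); WM=28
i=8 t=31 v=8: → [30,40),[25,35); WM=28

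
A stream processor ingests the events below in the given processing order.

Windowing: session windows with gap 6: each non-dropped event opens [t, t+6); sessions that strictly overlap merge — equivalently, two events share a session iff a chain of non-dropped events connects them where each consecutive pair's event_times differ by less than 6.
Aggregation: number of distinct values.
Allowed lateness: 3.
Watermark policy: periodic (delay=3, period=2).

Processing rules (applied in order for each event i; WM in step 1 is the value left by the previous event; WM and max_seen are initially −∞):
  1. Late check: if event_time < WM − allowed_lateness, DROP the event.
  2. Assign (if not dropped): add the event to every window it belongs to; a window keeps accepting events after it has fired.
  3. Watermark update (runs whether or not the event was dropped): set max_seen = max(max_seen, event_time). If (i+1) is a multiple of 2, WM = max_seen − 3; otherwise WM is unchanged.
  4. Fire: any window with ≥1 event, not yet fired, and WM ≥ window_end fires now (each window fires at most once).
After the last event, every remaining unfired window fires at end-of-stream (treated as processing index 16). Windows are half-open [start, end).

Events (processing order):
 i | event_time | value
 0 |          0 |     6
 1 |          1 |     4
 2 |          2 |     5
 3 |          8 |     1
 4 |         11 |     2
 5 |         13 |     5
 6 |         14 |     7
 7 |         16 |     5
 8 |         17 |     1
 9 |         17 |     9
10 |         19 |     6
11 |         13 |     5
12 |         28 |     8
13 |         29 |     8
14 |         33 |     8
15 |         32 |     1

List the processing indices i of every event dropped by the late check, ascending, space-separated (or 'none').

none

i=0 t=0 v=6: → [0,6); WM=−∞
i=1 t=1 v=4: → [0,7); WM=-2
i=2 t=2 v=5: → [0,8); WM=-2
i=3 t=8 v=1: → [8,14); WM=5
i=4 t=11 v=2: → [8,17); WM=5
i=5 t=13 v=5: → [8,19); WM=10
i=6 t=14 v=7: → [8,20); WM=10
i=7 t=16 v=5: → [8,22); WM=13
i=8 t=17 v=1: → [8,23); WM=13
i=9 t=17 v=9: → [8,23); WM=14
i=10 t=19 v=6: → [8,25); WM=14
i=11 t=13 v=5: → [8,25); WM=16
i=12 t=28 v=8: → [28,34); WM=16
i=13 t=29 v=8: → [28,35); WM=26
i=14 t=33 v=8: → [28,39); WM=26
i=15 t=32 v=1: → [28,39); WM=30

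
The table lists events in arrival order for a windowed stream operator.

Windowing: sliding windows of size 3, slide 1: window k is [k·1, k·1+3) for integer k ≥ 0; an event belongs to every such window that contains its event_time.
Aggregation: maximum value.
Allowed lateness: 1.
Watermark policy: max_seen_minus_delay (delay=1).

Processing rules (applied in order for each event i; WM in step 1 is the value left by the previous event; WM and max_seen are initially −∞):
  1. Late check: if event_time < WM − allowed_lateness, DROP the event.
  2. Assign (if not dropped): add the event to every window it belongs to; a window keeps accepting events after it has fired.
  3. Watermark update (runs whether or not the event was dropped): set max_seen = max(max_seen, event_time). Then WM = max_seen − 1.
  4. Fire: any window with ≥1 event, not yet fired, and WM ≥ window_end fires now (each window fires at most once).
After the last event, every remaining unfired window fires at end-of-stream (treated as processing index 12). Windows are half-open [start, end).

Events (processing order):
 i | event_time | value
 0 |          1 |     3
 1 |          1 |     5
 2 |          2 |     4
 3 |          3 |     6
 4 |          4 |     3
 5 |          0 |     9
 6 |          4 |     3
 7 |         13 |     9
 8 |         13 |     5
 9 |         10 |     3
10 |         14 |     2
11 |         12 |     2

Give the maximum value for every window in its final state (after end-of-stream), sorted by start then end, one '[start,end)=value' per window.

[0,3)=5 [1,4)=6 [2,5)=6 [3,6)=6 [4,7)=3 [10,13)=2 [11,14)=9 [12,15)=9 [13,16)=9 [14,17)=2

i=0 t=1 v=3: → [1,4),[0,3); WM=0
i=1 t=1 v=5: → [1,4),[0,3); WM=0
i=2 t=2 v=4: → [2,5),[1,4),[0,3); WM=1
i=3 t=3 v=6: → [3,6),[2,5),[1,4); WM=2
i=4 t=4 v=3: → [4,7),[3,6),[2,5); WM=3; [0,3) fires=5
i=5 t=0 v=9: DROP (t<3-1); WM=3
i=6 t=4 v=3: → [4,7),[3,6),[2,5); WM=3
i=7 t=13 v=9: → [13,16),[12,15),[11,14); WM=12; [1,4) fires=6 [2,5) fires=6 [3,6) fires=6 [4,7) fires=3
i=8 t=13 v=5: → [13,16),[12,15),[11,14); WM=12
i=9 t=10 v=3: DROP (t<12-1); WM=12
i=10 t=14 v=2: → [14,17),[13,16),[12,15); WM=13
i=11 t=12 v=2: → [12,15),[11,14),[10,13); WM=13; [10,13) fires=2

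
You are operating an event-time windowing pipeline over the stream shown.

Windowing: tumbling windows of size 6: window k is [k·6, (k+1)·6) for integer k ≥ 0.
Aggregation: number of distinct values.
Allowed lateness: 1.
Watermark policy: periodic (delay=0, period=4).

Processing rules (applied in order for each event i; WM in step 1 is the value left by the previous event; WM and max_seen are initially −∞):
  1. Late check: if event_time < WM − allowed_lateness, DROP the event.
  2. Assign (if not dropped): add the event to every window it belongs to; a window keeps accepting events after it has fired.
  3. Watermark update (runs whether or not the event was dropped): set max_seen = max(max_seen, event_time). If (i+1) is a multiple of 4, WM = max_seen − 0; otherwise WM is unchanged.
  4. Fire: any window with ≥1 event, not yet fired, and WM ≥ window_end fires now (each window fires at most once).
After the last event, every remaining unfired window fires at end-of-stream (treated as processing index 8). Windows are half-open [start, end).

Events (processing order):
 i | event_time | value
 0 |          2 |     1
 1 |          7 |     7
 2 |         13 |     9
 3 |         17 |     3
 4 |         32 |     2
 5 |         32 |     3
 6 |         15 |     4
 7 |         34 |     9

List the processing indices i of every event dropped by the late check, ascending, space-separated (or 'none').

i=0 t=2 v=1: → [0,6); WM=−∞
i=1 t=7 v=7: → [6,12); WM=−∞
i=2 t=13 v=9: → [12,18); WM=−∞
i=3 t=17 v=3: → [12,18); WM=17; [0,6) fires=1 [6,12) fires=1
i=4 t=32 v=2: → [30,36); WM=17
i=5 t=32 v=3: → [30,36); WM=17
i=6 t=15 v=4: DROP (t<17-1); WM=17
i=7 t=34 v=9: → [30,36); WM=34; [12,18) fires=2

6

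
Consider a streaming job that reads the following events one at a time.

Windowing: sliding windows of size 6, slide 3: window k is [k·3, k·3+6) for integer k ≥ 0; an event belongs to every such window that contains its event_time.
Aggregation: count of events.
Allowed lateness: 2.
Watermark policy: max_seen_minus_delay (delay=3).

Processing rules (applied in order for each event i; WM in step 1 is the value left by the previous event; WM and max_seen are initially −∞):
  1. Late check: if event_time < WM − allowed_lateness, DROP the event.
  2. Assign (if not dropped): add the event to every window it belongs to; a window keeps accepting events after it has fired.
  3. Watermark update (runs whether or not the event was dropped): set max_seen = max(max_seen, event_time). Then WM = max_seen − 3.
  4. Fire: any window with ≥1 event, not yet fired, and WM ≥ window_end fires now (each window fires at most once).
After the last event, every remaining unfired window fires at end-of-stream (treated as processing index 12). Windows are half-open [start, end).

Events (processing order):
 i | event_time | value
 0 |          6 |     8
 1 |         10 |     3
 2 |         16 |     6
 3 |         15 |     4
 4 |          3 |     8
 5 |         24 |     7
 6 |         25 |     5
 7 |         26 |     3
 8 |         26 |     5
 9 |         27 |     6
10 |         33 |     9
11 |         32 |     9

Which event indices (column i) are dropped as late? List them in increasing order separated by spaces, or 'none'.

4

i=0 t=6 v=8: → [6,12),[3,9); WM=3
i=1 t=10 v=3: → [9,15),[6,12); WM=7
i=2 t=16 v=6: → [15,21),[12,18); WM=13; [3,9) fires=1 [6,12) fires=2
i=3 t=15 v=4: → [15,21),[12,18); WM=13
i=4 t=3 v=8: DROP (t<13-2); WM=13
i=5 t=24 v=7: → [24,30),[21,27); WM=21; [9,15) fires=1 [12,18) fires=2 [15,21) fires=2
i=6 t=25 v=5: → [24,30),[21,27); WM=22
i=7 t=26 v=3: → [24,30),[21,27); WM=23
i=8 t=26 v=5: → [24,30),[21,27); WM=23
i=9 t=27 v=6: → [27,33),[24,30); WM=24
i=10 t=33 v=9: → [33,39),[30,36); WM=30; [21,27) fires=4 [24,30) fires=5
i=11 t=32 v=9: → [30,36),[27,33); WM=30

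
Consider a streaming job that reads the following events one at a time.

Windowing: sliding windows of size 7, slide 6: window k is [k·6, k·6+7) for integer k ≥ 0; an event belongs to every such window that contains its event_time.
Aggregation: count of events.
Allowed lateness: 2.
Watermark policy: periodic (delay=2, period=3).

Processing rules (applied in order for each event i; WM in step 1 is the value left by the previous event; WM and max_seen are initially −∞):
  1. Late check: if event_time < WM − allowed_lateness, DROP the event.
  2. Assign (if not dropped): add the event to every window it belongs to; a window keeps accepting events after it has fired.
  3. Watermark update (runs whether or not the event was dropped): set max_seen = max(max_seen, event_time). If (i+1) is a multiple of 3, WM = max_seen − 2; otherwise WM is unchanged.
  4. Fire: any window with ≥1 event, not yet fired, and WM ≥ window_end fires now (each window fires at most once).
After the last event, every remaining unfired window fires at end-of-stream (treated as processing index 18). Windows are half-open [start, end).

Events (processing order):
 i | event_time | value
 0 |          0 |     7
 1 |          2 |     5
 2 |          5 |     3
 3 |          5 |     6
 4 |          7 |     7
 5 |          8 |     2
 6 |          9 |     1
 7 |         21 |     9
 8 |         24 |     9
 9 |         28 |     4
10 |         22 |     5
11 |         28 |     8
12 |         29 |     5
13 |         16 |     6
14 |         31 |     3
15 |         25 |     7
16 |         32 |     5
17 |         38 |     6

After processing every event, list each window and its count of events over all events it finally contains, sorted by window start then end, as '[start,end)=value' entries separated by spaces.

i=0 t=0 v=7: → [0,7); WM=−∞
i=1 t=2 v=5: → [0,7); WM=−∞
i=2 t=5 v=3: → [0,7); WM=3
i=3 t=5 v=6: → [0,7); WM=3
i=4 t=7 v=7: → [6,13); WM=3
i=5 t=8 v=2: → [6,13); WM=6
i=6 t=9 v=1: → [6,13); WM=6
i=7 t=21 v=9: → [18,25); WM=6
i=8 t=24 v=9: → [24,31),[18,25); WM=22; [0,7) fires=4 [6,13) fires=3
i=9 t=28 v=4: → [24,31); WM=22
i=10 t=22 v=5: → [18,25); WM=22
i=11 t=28 v=8: → [24,31); WM=26; [18,25) fires=3
i=12 t=29 v=5: → [24,31); WM=26
i=13 t=16 v=6: DROP (t<26-2); WM=26
i=14 t=31 v=3: → [30,37); WM=29
i=15 t=25 v=7: DROP (t<29-2); WM=29
i=16 t=32 v=5: → [30,37); WM=29
i=17 t=38 v=6: → [36,43); WM=36; [24,31) fires=4

[0,7)=4 [6,13)=3 [18,25)=3 [24,31)=4 [30,37)=2 [36,43)=1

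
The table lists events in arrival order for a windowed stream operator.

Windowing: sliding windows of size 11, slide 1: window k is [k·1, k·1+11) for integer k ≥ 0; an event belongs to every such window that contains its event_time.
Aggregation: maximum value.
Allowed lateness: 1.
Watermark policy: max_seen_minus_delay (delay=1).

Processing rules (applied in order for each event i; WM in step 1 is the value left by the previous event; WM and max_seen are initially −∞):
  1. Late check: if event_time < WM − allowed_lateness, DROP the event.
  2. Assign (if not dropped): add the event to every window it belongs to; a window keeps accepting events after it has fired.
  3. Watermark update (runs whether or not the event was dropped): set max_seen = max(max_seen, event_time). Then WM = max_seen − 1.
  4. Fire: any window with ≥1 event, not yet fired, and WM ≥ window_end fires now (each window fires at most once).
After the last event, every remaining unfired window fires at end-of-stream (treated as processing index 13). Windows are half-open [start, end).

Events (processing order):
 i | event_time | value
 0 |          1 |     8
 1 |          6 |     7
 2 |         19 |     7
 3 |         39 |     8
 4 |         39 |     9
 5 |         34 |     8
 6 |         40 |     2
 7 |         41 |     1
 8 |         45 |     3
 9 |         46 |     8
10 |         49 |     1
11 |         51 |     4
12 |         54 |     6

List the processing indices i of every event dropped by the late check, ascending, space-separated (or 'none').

i=0 t=1 v=8: → [1,12),[0,11); WM=0
i=1 t=6 v=7: → [6,17),[5,16),[4,15),[3,14),[2,13),[1,12),[0,11); WM=5
i=2 t=19 v=7: → [19,30),[18,29),[17,28),[16,27),[15,26),[14,25),[13,24),[12,23),[11,22),[10,21),[9,20); WM=18; [0,11) fires=8 [1,12) fires=8 [2,13) fires=7 [3,14) fires=7 [4,15) fires=7 [5,16) fires=7 [6,17) fires=7
i=3 t=39 v=8: → [39,50),[38,49),[37,48),[36,47),[35,46),[34,45),[33,44),[32,43),[31,42),[30,41),[29,40); WM=38; [9,20) fires=7 [10,21) fires=7 [11,22) fires=7 [12,23) fires=7 [13,24) fires=7 [14,25) fires=7 [15,26) fires=7 [16,27) fires=7 [17,28) fires=7 [18,29) fires=7 [19,30) fires=7
i=4 t=39 v=9: → [39,50),[38,49),[37,48),[36,47),[35,46),[34,45),[33,44),[32,43),[31,42),[30,41),[29,40); WM=38
i=5 t=34 v=8: DROP (t<38-1); WM=38
i=6 t=40 v=2: → [40,51),[39,50),[38,49),[37,48),[36,47),[35,46),[34,45),[33,44),[32,43),[31,42),[30,41); WM=39
i=7 t=41 v=1: → [41,52),[40,51),[39,50),[38,49),[37,48),[36,47),[35,46),[34,45),[33,44),[32,43),[31,42); WM=40; [29,40) fires=9
i=8 t=45 v=3: → [45,56),[44,55),[43,54),[42,53),[41,52),[40,51),[39,50),[38,49),[37,48),[36,47),[35,46); WM=44; [30,41) fires=9 [31,42) fires=9 [32,43) fires=9 [33,44) fires=9
i=9 t=46 v=8: → [46,57),[45,56),[44,55),[43,54),[42,53),[41,52),[40,51),[39,50),[38,49),[37,48),[36,47); WM=45; [34,45) fires=9
i=10 t=49 v=1: → [49,60),[48,59),[47,58),[46,57),[45,56),[44,55),[43,54),[42,53),[41,52),[40,51),[39,50); WM=48; [35,46) fires=9 [36,47) fires=9 [37,48) fires=9
i=11 t=51 v=4: → [51,62),[50,61),[49,60),[48,59),[47,58),[46,57),[45,56),[44,55),[43,54),[42,53),[41,52); WM=50; [38,49) fires=9 [39,50) fires=9
i=12 t=54 v=6: → [54,65),[53,64),[52,63),[51,62),[50,61),[49,60),[48,59),[47,58),[46,57),[45,56),[44,55); WM=53; [40,51) fires=8 [41,52) fires=8 [42,53) fires=8

5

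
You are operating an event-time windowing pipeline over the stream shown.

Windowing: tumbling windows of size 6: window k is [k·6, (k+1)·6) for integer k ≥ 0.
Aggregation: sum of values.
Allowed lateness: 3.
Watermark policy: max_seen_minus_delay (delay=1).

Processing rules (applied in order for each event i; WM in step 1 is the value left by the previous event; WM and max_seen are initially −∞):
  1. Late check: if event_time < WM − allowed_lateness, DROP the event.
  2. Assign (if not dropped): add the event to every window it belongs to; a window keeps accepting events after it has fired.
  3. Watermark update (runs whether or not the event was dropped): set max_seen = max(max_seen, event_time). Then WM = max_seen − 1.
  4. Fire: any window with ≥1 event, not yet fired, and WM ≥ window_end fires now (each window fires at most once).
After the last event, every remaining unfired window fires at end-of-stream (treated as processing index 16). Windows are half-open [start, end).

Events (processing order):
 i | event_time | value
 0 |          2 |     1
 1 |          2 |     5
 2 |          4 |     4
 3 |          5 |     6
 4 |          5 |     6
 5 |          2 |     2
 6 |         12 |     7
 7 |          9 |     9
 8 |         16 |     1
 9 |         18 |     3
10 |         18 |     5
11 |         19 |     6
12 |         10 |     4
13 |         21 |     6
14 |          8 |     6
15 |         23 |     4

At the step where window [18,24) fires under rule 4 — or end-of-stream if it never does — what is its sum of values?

i=0 t=2 v=1: → [0,6); WM=1
i=1 t=2 v=5: → [0,6); WM=1
i=2 t=4 v=4: → [0,6); WM=3
i=3 t=5 v=6: → [0,6); WM=4
i=4 t=5 v=6: → [0,6); WM=4
i=5 t=2 v=2: → [0,6); WM=4
i=6 t=12 v=7: → [12,18); WM=11; [0,6) fires=24
i=7 t=9 v=9: → [6,12); WM=11
i=8 t=16 v=1: → [12,18); WM=15; [6,12) fires=9
i=9 t=18 v=3: → [18,24); WM=17
i=10 t=18 v=5: → [18,24); WM=17
i=11 t=19 v=6: → [18,24); WM=18; [12,18) fires=8
i=12 t=10 v=4: DROP (t<18-3); WM=18
i=13 t=21 v=6: → [18,24); WM=20
i=14 t=8 v=6: DROP (t<20-3); WM=20
i=15 t=23 v=4: → [18,24); WM=22

24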